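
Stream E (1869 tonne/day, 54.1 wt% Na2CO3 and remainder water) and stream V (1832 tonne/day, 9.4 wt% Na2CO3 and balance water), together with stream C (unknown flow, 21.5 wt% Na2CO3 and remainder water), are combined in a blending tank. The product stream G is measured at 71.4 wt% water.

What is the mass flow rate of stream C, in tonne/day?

1758 tonne/day

Let C be the unknown flow. Total out = 3701 + C.
water balance: 2517.7 + 0.785·C = 0.714·(3701 + C)
(0.785 − 0.714)·C = 0.714×3701 − 2517.7 = 124.85
C = 124.85 / 0.071 = 1758.5 tonne/day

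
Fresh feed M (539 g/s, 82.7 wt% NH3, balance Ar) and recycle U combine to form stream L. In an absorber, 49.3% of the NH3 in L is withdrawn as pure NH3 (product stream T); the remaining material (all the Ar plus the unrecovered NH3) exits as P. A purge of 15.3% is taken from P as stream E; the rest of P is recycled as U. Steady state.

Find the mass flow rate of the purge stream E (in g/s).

Ar enters only via M and leaves only via the purge: 539×0.173 = 0.153×(Ar in P), and the absorber passes all Ar, so Ar in L = Ar in P = 609.46 g/s.
NH3 in L: m_A = 539×0.827 + (1−0.153)·(1−0.493)·m_A, so m_A = 445.75/0.5706 = 781.24 g/s.
P = (1−0.493)×781.24 + 609.46 = 1005.5 g/s.
Purge E = 0.153×1005.5 = 153.85 g/s.

153.8 g/s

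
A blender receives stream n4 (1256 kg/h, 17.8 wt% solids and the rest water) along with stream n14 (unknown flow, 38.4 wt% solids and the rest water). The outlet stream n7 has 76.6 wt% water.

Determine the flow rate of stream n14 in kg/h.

468.9 kg/h

Let n14 be the unknown flow. Total out = 1256 + n14.
water balance: 1032.4 + 0.616·n14 = 0.766·(1256 + n14)
(0.616 − 0.766)·n14 = 0.766×1256 − 1032.4 = -70.336
n14 = -70.336 / -0.150 = 468.91 kg/h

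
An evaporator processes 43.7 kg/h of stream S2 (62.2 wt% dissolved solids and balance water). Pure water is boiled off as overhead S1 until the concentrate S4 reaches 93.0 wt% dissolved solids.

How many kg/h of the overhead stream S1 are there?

dissolved solids is conserved: 43.7×0.622 = 27.181 kg/h all reports to the concentrate.
Concentrate = 27.181/(target fraction) = 29.227 kg/h.
Overhead = 43.7 − 29.227 = 14.473 kg/h.

14.47 kg/h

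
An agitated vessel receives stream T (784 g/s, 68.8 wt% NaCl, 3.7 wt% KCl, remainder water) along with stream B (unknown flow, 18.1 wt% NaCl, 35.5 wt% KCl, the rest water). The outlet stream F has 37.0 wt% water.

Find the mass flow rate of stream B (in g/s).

792.3 g/s

Let B be the unknown flow. Total out = 784 + B.
water balance: 215.6 + 0.464·B = 0.370·(784 + B)
(0.464 − 0.370)·B = 0.370×784 − 215.6 = 74.48
B = 74.48 / 0.094 = 792.34 g/s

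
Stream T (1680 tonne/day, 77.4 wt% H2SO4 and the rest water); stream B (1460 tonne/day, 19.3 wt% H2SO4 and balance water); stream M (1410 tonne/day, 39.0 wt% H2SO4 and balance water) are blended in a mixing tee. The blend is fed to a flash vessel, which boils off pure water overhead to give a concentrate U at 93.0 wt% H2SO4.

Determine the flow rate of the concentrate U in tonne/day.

2292 tonne/day

H2SO4 entering = 1680×0.774 + 1460×0.193 + 1410×0.390 = 2132 tonne/day.
All H2SO4 reports to U, so U = 2132/0.930 = 2292.5 tonne/day.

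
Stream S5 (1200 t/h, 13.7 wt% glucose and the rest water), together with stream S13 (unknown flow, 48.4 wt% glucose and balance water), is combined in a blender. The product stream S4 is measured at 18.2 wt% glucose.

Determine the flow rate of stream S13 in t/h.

Let S13 be the unknown flow. Total out = 1200 + S13.
glucose balance: 164.4 + 0.484·S13 = 0.182·(1200 + S13)
(0.484 − 0.182)·S13 = 0.182×1200 − 164.4 = 54
S13 = 54 / 0.302 = 178.81 t/h

178.8 t/h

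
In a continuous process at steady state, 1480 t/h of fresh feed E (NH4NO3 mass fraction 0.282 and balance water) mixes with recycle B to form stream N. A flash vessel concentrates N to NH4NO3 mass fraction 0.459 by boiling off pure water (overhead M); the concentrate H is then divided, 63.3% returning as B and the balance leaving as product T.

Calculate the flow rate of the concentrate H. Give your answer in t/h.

Overall NH4NO3 balance (none leaves overhead): NH4NO3 in fresh feed = NH4NO3 in product, i.e. 1480×0.282 = (1−0.633)·H·0.459.
H = 417.36/(0.459×0.367) = 2477.6 t/h.

2478 t/h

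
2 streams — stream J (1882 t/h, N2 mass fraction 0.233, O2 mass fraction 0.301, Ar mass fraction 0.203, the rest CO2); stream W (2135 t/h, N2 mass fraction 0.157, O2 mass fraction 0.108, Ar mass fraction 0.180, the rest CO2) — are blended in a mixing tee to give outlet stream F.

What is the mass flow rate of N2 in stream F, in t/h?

773.7 t/h

N2 out = N2 in = 1882×0.233 + 2135×0.157 = 773.7 t/h.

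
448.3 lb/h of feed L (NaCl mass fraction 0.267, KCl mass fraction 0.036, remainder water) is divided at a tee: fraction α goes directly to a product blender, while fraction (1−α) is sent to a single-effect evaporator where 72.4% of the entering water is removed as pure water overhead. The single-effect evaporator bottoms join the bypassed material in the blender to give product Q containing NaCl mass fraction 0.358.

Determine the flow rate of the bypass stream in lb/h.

All 448.3×0.267 = 119.7 lb/h of NaCl reaches Q, so Q = 119.7/0.358 = 334.35 lb/h and vapour = 113.95 lb/h.
The evaporator receives (1−α)·448.3 of feed at 0.697 water and removes 0.724 of that water:
0.724×0.697×(1−α)×448.3 = 113.95
(1−α) = 113.95/226.22 = 0.5037;  α = 0.4963.
Bypass flow = 0.4963×448.3 = 222.48 lb/h.

222.5 lb/h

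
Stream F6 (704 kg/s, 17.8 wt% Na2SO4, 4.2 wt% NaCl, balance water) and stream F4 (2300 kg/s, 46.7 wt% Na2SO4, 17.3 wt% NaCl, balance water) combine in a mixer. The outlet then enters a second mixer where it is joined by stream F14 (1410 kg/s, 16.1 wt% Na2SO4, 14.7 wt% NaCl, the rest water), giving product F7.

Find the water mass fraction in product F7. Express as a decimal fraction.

Overall, product flow = 4414 kg/s.
water in = 704×0.780 + 2300×0.360 + 1410×0.692 = 2352.8 kg/s.
water fraction in F7 = 0.533.

0.533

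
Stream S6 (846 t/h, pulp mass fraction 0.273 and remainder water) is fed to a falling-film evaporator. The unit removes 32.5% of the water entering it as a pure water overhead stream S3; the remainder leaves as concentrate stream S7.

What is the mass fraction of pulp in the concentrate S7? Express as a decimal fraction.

pulp is not removed: 846×0.273 = 230.96 t/h of pulp enters S7.
water entering = 846×0.727 = 615.04 t/h; overhead removed = 0.325×615.04 = 199.89 t/h.
Concentrate = 846 − 199.89 = 646.11 t/h.
Mass fraction = 230.96/646.11 = 0.357.

0.357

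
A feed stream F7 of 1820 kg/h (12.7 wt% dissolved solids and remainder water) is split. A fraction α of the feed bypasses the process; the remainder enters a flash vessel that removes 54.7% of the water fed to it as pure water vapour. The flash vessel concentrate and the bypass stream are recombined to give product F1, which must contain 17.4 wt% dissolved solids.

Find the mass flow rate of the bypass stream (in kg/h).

790.5 kg/h

All 1820×0.127 = 231.14 kg/h of dissolved solids reaches F1, so F1 = 231.14/0.174 = 1328.4 kg/h and vapour = 491.61 kg/h.
The evaporator receives (1−α)·1820 of feed at 0.873 water and removes 0.547 of that water:
0.547×0.873×(1−α)×1820 = 491.61
(1−α) = 491.61/869.11 = 0.5656;  α = 0.4344.
Bypass flow = 0.4344×1820 = 790.52 kg/h.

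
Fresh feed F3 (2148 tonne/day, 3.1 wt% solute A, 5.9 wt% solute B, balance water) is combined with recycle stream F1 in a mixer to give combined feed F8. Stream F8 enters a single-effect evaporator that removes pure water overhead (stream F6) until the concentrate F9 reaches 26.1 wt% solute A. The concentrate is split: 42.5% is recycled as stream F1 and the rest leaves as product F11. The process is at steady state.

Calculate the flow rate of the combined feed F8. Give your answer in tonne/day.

Overall solute A balance (none leaves overhead): solute A in fresh feed = solute A in product, i.e. 2148×0.031 = (1−0.425)·F9·0.261.
F9 = 66.588/(0.261×0.575) = 443.7 tonne/day.
Recycle F1 = 0.425×443.7 = 188.57 tonne/day.
Combined feed F8 = 2148 + 188.57 = 2336.6 tonne/day.

2337 tonne/day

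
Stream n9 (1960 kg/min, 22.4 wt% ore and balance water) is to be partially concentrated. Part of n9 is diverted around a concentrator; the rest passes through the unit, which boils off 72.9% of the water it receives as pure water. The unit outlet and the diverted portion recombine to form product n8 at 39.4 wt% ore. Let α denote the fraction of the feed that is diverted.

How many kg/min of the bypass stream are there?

All 1960×0.224 = 439.04 kg/min of ore reaches n8, so n8 = 439.04/0.394 = 1114.3 kg/min and vapour = 845.69 kg/min.
The evaporator receives (1−α)·1960 of feed at 0.776 water and removes 0.729 of that water:
0.729×0.776×(1−α)×1960 = 845.69
(1−α) = 845.69/1108.8 = 0.7627;  α = 0.2373.
Bypass flow = 0.2373×1960 = 465.07 kg/min.

465.1 kg/min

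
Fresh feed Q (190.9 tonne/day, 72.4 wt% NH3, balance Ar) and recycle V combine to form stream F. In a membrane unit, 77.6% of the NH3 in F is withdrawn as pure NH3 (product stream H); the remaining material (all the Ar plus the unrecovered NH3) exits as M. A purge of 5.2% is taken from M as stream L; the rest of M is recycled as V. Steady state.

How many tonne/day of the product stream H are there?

NH3 in F: m_A = 190.9×0.724 + (1−0.052)·(1−0.776)·m_A, so m_A = 138.21/0.7876 = 175.47 tonne/day.
Product H = 0.776×175.47 = 136.17 tonne/day.

136.2 tonne/day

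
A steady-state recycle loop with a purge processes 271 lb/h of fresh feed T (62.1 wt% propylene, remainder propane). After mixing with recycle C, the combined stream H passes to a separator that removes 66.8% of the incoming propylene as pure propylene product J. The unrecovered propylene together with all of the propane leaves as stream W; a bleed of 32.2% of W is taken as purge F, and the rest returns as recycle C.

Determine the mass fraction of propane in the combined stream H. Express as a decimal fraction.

0.595

propane enters only via T and leaves only via the purge: 271×0.379 = 0.322×(propane in W), and the separator passes all propane, so propane in H = propane in W = 318.97 lb/h.
propylene in H: m_A = 271×0.621 + (1−0.322)·(1−0.668)·m_A, so m_A = 168.29/0.7749 = 217.18 lb/h.
H = 217.18 + 318.97 = 536.15 lb/h.
propane fraction in H = 318.97/536.15 = 0.595.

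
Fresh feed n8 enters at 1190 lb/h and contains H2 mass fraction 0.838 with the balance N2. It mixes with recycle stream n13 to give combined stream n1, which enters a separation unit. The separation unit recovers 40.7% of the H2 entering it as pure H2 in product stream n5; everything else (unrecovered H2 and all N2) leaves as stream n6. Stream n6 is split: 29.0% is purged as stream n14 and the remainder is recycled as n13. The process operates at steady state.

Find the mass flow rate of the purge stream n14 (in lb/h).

N2 enters only via n8 and leaves only via the purge: 1190×0.162 = 0.290×(N2 in n6), and the separation unit passes all N2, so N2 in n1 = N2 in n6 = 664.76 lb/h.
H2 in n1: m_A = 1190×0.838 + (1−0.290)·(1−0.407)·m_A, so m_A = 997.22/0.5790 = 1722.4 lb/h.
n6 = (1−0.407)×1722.4 + 664.76 = 1686.1 lb/h.
Purge n14 = 0.290×1686.1 = 488.98 lb/h.

489 lb/h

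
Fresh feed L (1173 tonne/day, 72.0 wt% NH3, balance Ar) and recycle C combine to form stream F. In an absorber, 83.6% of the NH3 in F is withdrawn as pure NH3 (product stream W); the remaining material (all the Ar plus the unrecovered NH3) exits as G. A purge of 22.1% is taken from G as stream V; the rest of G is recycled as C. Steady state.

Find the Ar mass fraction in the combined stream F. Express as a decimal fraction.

0.606

Ar enters only via L and leaves only via the purge: 1173×0.280 = 0.221×(Ar in G), and the absorber passes all Ar, so Ar in F = Ar in G = 1486.2 tonne/day.
NH3 in F: m_A = 1173×0.720 + (1−0.221)·(1−0.836)·m_A, so m_A = 844.56/0.8722 = 968.26 tonne/day.
F = 968.26 + 1486.2 = 2454.4 tonne/day.
Ar fraction in F = 1486.2/2454.4 = 0.606.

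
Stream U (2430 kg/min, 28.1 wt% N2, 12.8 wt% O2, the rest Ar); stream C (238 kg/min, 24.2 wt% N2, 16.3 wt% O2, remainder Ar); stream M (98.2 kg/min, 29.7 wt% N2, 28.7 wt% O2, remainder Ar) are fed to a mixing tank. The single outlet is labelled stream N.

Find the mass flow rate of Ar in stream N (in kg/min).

Ar out = Ar in = 2430×0.591 + 238×0.595 + 98.2×0.416 = 1618.6 kg/min.

1619 kg/min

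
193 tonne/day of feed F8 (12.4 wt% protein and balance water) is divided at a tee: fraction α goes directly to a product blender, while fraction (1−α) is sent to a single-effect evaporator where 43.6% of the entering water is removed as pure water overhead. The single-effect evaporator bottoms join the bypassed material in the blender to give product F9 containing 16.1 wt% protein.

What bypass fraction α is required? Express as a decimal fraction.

0.398

All 193×0.124 = 23.932 tonne/day of protein reaches F9, so F9 = 23.932/0.161 = 148.65 tonne/day and vapour = 44.354 tonne/day.
The evaporator receives (1−α)·193 of feed at 0.876 water and removes 0.436 of that water:
0.436×0.876×(1−α)×193 = 44.354
(1−α) = 44.354/73.714 = 0.6017;  α = 0.3983.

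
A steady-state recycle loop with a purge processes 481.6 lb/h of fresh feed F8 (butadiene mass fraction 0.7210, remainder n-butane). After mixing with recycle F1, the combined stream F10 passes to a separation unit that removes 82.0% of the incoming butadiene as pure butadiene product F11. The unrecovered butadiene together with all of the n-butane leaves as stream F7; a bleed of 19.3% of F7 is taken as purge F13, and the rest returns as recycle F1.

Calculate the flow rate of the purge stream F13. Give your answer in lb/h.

148.5 lb/h

n-butane enters only via F8 and leaves only via the purge: 481.6×0.279 = 0.193×(n-butane in F7), and the separation unit passes all n-butane, so n-butane in F10 = n-butane in F7 = 696.2 lb/h.
butadiene in F10: m_A = 481.6×0.721 + (1−0.193)·(1−0.820)·m_A, so m_A = 347.23/0.8547 = 406.24 lb/h.
F7 = (1−0.820)×406.24 + 696.2 = 769.32 lb/h.
Purge F13 = 0.193×769.32 = 148.48 lb/h.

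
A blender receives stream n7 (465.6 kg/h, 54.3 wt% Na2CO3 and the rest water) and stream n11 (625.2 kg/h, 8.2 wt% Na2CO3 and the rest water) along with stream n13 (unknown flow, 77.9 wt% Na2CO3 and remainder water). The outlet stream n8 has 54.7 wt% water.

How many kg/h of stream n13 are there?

Let n13 be the unknown flow. Total out = 1090.8 + n13.
water balance: 786.71 + 0.221·n13 = 0.547·(1090.8 + n13)
(0.221 − 0.547)·n13 = 0.547×1090.8 − 786.71 = -190.05
n13 = -190.05 / -0.326 = 582.96 kg/h

583 kg/h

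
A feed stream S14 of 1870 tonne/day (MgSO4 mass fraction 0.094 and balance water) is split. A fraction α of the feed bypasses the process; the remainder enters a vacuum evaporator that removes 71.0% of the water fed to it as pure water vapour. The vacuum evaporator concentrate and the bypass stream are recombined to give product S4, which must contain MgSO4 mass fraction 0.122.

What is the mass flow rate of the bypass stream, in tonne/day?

All 1870×0.094 = 175.78 tonne/day of MgSO4 reaches S4, so S4 = 175.78/0.122 = 1440.8 tonne/day and vapour = 429.18 tonne/day.
The evaporator receives (1−α)·1870 of feed at 0.906 water and removes 0.710 of that water:
0.710×0.906×(1−α)×1870 = 429.18
(1−α) = 429.18/1202.9 = 0.3568;  α = 0.6432.
Bypass flow = 0.6432×1870 = 1202.8 tonne/day.

1203 tonne/day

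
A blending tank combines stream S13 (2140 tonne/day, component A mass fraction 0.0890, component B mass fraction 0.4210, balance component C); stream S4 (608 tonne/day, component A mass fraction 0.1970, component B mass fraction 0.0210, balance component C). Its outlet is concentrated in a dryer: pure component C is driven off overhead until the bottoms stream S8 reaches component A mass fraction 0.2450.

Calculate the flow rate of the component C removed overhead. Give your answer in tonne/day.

1482 tonne/day

component A entering = 2140×0.089 + 608×0.197 = 310.24 tonne/day.
All component A reports to S8, so S8 = 310.24/0.245 = 1266.3 tonne/day.
Total feed = 2748 tonne/day; overhead = 2748 − 1266.3 = 1481.7 tonne/day.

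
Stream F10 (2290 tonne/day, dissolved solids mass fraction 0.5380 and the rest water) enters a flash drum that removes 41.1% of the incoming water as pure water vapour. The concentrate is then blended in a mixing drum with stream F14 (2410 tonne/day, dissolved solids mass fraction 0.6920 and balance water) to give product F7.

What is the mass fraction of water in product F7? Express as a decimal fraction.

0.3201

Vapour removed = 0.411×0.462×2290 = 434.83 tonne/day; concentrate = 1855.2 tonne/day.
water reaching the mixer = 623.15 (from concentrate) + 2410×0.308 = 1365.4 tonne/day.
Product flow = 1855.2 + 2410 = 4265.2 tonne/day; water fraction = 0.3201.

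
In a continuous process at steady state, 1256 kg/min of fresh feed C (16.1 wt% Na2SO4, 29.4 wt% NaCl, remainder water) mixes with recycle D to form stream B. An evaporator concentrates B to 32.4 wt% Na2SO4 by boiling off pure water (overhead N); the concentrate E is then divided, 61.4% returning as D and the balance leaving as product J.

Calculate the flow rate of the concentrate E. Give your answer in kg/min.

Overall Na2SO4 balance (none leaves overhead): Na2SO4 in fresh feed = Na2SO4 in product, i.e. 1256×0.161 = (1−0.614)·E·0.324.
E = 202.22/(0.324×0.386) = 1616.9 kg/min.

1617 kg/min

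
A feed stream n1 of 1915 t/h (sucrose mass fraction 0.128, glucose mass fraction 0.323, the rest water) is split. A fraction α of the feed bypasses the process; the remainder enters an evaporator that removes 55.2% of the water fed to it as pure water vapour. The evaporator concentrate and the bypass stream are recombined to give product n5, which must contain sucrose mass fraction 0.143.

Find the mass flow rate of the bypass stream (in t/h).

All 1915×0.128 = 245.12 t/h of sucrose reaches n5, so n5 = 245.12/0.143 = 1714.1 t/h and vapour = 200.87 t/h.
The evaporator receives (1−α)·1915 of feed at 0.549 water and removes 0.552 of that water:
0.552×0.549×(1−α)×1915 = 200.87
(1−α) = 200.87/580.34 = 0.3461;  α = 0.6539.
Bypass flow = 0.6539×1915 = 1252.2 t/h.

1252 t/h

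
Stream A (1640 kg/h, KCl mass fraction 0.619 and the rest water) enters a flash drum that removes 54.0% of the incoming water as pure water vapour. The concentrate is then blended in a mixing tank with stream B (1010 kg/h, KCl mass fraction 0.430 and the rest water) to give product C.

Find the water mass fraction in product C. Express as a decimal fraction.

Vapour removed = 0.540×0.381×1640 = 337.41 kg/h; concentrate = 1302.6 kg/h.
water reaching the mixer = 287.43 (from concentrate) + 1010×0.570 = 863.13 kg/h.
Product flow = 1302.6 + 1010 = 2312.6 kg/h; water fraction = 0.373.

0.373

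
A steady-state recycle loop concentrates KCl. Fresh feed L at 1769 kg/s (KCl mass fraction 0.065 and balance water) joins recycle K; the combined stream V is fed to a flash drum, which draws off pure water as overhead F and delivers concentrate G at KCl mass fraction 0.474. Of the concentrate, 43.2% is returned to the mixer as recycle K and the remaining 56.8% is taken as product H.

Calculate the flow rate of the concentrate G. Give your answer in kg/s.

Overall KCl balance (none leaves overhead): KCl in fresh feed = KCl in product, i.e. 1769×0.065 = (1−0.432)·G·0.474.
G = 114.98/(0.474×0.568) = 427.09 kg/s.

427.1 kg/s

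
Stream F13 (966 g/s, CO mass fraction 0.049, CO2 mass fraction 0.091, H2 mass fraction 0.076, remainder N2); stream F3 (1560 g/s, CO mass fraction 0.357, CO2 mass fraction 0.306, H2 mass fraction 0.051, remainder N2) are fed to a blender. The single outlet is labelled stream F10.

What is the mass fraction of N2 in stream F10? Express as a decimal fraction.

Total flow out = 966 + 1560 = 2526 g/s.
N2 in = 966×0.784 + 1560×0.286 = 1203.5 g/s.
N2 mass fraction in F10 = 1203.5/2526 = 0.476.

0.476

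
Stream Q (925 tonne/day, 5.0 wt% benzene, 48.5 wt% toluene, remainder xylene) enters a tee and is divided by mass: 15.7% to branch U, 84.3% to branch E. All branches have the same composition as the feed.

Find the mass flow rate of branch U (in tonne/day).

Branch U flow = 0.157×925 = 145.22 tonne/day.

145.2 tonne/day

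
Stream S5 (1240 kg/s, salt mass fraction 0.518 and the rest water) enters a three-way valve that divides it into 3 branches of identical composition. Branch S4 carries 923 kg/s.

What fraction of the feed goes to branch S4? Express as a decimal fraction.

Fraction to S4 = 923/1240 = 0.7444.

0.744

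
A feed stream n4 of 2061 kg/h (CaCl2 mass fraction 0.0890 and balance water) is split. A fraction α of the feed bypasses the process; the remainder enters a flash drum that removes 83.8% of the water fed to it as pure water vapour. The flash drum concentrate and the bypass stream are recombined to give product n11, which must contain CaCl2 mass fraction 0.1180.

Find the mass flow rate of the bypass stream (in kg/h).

1398 kg/h

All 2061×0.089 = 183.43 kg/h of CaCl2 reaches n11, so n11 = 183.43/0.118 = 1554.5 kg/h and vapour = 506.52 kg/h.
The evaporator receives (1−α)·2061 of feed at 0.911 water and removes 0.838 of that water:
0.838×0.911×(1−α)×2061 = 506.52
(1−α) = 506.52/1573.4 = 0.3219;  α = 0.6781.
Bypass flow = 0.6781×2061 = 1397.5 kg/h.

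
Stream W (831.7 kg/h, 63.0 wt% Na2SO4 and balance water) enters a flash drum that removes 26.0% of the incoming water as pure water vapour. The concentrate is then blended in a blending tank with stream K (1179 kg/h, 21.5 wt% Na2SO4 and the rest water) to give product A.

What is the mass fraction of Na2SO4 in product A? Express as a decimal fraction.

Vapour removed = 0.260×0.370×831.7 = 80.01 kg/h; concentrate = 751.69 kg/h.
Na2SO4 reaching the mixer = 523.97 (from concentrate) + 1179×0.215 = 777.46 kg/h.
Product flow = 751.69 + 1179 = 1930.7 kg/h; Na2SO4 fraction = 0.4027.

0.4027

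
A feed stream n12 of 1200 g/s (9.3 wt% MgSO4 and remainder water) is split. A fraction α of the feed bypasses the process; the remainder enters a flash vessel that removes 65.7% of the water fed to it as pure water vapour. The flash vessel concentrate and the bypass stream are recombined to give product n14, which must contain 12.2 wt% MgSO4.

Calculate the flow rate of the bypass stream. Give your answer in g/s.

All 1200×0.093 = 111.6 g/s of MgSO4 reaches n14, so n14 = 111.6/0.122 = 914.75 g/s and vapour = 285.25 g/s.
The evaporator receives (1−α)·1200 of feed at 0.907 water and removes 0.657 of that water:
0.657×0.907×(1−α)×1200 = 285.25
(1−α) = 285.25/715.08 = 0.3989;  α = 0.6011.
Bypass flow = 0.6011×1200 = 721.32 g/s.

721.3 g/s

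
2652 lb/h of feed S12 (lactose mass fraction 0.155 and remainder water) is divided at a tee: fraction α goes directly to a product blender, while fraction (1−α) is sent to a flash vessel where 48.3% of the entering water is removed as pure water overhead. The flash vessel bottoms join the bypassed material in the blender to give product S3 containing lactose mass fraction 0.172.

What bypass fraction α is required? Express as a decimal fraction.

0.758

All 2652×0.155 = 411.06 lb/h of lactose reaches S3, so S3 = 411.06/0.172 = 2389.9 lb/h and vapour = 262.12 lb/h.
The evaporator receives (1−α)·2652 of feed at 0.845 water and removes 0.483 of that water:
0.483×0.845×(1−α)×2652 = 262.12
(1−α) = 262.12/1082.4 = 0.2422;  α = 0.7578.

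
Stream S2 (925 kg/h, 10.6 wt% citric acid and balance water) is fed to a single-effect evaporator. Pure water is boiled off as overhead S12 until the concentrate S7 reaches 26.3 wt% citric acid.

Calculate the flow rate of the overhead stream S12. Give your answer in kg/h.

citric acid is conserved: 925×0.106 = 98.05 kg/h all reports to the concentrate.
Concentrate = 98.05/(target fraction) = 372.81 kg/h.
Overhead = 925 − 372.81 = 552.19 kg/h.

552.2 kg/h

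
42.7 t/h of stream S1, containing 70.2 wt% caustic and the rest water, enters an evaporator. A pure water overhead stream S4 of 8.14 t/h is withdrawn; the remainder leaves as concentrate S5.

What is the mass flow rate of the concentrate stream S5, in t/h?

34.56 t/h

Concentrate = 42.7 − 8.14 = 34.56 t/h.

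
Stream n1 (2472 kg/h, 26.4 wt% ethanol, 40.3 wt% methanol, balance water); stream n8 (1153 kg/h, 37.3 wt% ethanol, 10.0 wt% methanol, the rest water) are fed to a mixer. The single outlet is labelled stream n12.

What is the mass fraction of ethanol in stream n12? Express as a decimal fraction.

0.2987

Total flow out = 2472 + 1153 = 3625 kg/h.
ethanol in = 2472×0.264 + 1153×0.373 = 1082.7 kg/h.
ethanol mass fraction in n12 = 1082.7/3625 = 0.2987.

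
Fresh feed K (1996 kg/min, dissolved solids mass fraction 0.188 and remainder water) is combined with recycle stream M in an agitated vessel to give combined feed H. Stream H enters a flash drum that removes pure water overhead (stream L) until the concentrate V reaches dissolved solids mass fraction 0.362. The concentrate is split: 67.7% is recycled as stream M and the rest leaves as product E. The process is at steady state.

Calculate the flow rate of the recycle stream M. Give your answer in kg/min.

Overall dissolved solids balance (none leaves overhead): dissolved solids in fresh feed = dissolved solids in product, i.e. 1996×0.188 = (1−0.677)·V·0.362.
V = 375.25/(0.362×0.323) = 3209.3 kg/min.
Recycle M = 0.677×3209.3 = 2172.7 kg/min.

2173 kg/min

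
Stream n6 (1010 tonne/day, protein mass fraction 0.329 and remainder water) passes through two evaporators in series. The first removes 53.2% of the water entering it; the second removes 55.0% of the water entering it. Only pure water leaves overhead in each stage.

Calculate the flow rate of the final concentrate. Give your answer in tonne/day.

water in feed = 1010×0.671 = 677.71 tonne/day.
After stage 1: water left = (1−0.532)×677.71 = 317.17; stream total = 649.46 tonne/day.
After stage 2: water left = (1−0.550)×317.17 = 142.73; final concentrate = 475.02 tonne/day.

475 tonne/day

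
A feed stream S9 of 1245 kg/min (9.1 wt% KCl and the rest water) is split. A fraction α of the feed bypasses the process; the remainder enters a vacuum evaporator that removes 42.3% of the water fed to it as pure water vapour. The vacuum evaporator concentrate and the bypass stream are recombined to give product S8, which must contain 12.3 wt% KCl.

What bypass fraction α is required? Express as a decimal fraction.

All 1245×0.091 = 113.3 kg/min of KCl reaches S8, so S8 = 113.3/0.123 = 921.1 kg/min and vapour = 323.9 kg/min.
The evaporator receives (1−α)·1245 of feed at 0.909 water and removes 0.423 of that water:
0.423×0.909×(1−α)×1245 = 323.9
(1−α) = 323.9/478.71 = 0.6766;  α = 0.3234.

0.323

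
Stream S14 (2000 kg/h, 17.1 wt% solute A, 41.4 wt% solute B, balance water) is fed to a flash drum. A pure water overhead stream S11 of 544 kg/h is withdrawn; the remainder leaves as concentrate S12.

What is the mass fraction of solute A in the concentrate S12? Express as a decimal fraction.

solute A is not removed: 2000×0.171 = 342 kg/h of solute A enters S12.
Concentrate = 2000 − 544 = 1456 kg/h.
Mass fraction = 342/1456 = 0.2349.

0.2349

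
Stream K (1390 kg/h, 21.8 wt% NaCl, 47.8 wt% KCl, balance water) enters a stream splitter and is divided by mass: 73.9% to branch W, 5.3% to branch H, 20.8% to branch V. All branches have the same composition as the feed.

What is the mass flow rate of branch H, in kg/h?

Branch H flow = 0.053×1390 = 73.67 kg/h.

73.67 kg/h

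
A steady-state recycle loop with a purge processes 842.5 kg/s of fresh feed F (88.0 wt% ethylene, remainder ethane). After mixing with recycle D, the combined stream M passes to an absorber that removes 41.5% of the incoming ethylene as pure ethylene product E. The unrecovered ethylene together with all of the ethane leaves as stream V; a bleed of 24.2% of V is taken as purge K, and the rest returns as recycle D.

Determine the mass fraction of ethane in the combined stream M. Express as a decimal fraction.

ethane enters only via F and leaves only via the purge: 842.5×0.120 = 0.242×(ethane in V), and the absorber passes all ethane, so ethane in M = ethane in V = 417.77 kg/s.
ethylene in M: m_A = 842.5×0.880 + (1−0.242)·(1−0.415)·m_A, so m_A = 741.4/0.5566 = 1332.1 kg/s.
M = 1332.1 + 417.77 = 1749.9 kg/s.
ethane fraction in M = 417.77/1749.9 = 0.239.

0.239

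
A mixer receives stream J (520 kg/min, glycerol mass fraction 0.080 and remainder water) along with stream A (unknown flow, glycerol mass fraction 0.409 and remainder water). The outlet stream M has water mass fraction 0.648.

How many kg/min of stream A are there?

2481 kg/min

Let A be the unknown flow. Total out = 520 + A.
water balance: 478.4 + 0.591·A = 0.648·(520 + A)
(0.591 − 0.648)·A = 0.648×520 − 478.4 = -141.44
A = -141.44 / -0.057 = 2481.4 kg/min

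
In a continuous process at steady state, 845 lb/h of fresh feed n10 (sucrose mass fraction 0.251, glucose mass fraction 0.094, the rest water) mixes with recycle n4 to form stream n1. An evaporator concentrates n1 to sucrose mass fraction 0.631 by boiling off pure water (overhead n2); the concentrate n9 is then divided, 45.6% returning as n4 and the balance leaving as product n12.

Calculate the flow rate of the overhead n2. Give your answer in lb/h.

Overall sucrose balance (none leaves overhead): sucrose in fresh feed = sucrose in product, i.e. 845×0.251 = (1−0.456)·n9·0.631.
n9 = 212.09/(0.631×0.544) = 617.88 lb/h.
Recycle n4 = 0.456×617.88 = 281.75 lb/h.
Combined feed n1 = 845 + 281.75 = 1126.8 lb/h.
Overhead n2 = n1 − n9 = 1126.8 − 617.88 = 508.87 lb/h.

508.9 lb/h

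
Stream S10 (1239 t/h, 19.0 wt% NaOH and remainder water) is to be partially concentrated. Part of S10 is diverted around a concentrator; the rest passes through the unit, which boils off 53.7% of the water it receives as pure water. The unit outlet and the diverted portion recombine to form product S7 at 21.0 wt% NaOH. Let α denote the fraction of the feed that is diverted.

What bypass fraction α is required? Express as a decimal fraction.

0.781

All 1239×0.190 = 235.41 t/h of NaOH reaches S7, so S7 = 235.41/0.210 = 1121 t/h and vapour = 118 t/h.
The evaporator receives (1−α)·1239 of feed at 0.810 water and removes 0.537 of that water:
0.537×0.810×(1−α)×1239 = 118
(1−α) = 118/538.93 = 0.2190;  α = 0.7810.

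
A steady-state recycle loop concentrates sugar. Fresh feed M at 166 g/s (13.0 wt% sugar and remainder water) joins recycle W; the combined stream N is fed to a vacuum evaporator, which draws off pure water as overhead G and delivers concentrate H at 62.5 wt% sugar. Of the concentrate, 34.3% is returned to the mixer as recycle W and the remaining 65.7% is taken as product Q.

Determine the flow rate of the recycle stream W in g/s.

Overall sugar balance (none leaves overhead): sugar in fresh feed = sugar in product, i.e. 166×0.130 = (1−0.343)·H·0.625.
H = 21.58/(0.625×0.657) = 52.554 g/s.
Recycle W = 0.343×52.554 = 18.026 g/s.

18.03 g/s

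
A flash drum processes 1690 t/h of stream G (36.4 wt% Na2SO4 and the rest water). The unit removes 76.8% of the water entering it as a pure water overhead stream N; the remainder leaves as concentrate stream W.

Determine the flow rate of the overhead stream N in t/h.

825.5 t/h

water entering = 1690×0.636 = 1074.8 t/h; overhead removed = 0.768×1074.8 = 825.48 t/h.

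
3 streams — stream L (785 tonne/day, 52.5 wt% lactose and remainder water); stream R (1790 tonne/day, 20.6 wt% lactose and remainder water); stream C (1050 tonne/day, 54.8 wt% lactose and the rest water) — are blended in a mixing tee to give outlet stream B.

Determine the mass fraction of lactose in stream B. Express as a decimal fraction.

Total flow out = 785 + 1790 + 1050 = 3625 tonne/day.
lactose in = 785×0.525 + 1790×0.206 + 1050×0.548 = 1356.3 tonne/day.
lactose mass fraction in B = 1356.3/3625 = 0.3741.

0.3741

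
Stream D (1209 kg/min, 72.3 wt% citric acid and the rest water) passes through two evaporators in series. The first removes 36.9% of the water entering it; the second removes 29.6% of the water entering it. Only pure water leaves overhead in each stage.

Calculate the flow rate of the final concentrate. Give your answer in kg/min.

1023 kg/min

water in feed = 1209×0.277 = 334.89 kg/min.
After stage 1: water left = (1−0.369)×334.89 = 211.32; stream total = 1085.4 kg/min.
After stage 2: water left = (1−0.296)×211.32 = 148.77; final concentrate = 1022.9 kg/min.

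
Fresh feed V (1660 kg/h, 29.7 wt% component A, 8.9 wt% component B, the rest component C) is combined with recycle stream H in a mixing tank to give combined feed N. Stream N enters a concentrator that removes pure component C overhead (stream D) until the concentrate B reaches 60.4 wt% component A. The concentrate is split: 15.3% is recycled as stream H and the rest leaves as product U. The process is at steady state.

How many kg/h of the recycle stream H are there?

147.4 kg/h

Overall component A balance (none leaves overhead): component A in fresh feed = component A in product, i.e. 1660×0.297 = (1−0.153)·B·0.604.
B = 493.02/(0.604×0.847) = 963.71 kg/h.
Recycle H = 0.153×963.71 = 147.45 kg/h.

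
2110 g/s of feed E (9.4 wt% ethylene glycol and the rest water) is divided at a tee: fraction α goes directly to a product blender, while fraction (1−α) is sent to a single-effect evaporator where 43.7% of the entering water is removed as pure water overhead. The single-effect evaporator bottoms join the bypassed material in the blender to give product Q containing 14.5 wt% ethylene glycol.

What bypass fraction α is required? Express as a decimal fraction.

0.112

All 2110×0.094 = 198.34 g/s of ethylene glycol reaches Q, so Q = 198.34/0.145 = 1367.9 g/s and vapour = 742.14 g/s.
The evaporator receives (1−α)·2110 of feed at 0.906 water and removes 0.437 of that water:
0.437×0.906×(1−α)×2110 = 742.14
(1−α) = 742.14/835.4 = 0.8884;  α = 0.1116.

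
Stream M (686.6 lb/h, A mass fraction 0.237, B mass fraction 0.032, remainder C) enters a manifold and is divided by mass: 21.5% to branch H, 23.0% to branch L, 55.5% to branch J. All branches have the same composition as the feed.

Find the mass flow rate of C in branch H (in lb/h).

107.9 lb/h

Branch H total = 0.215×686.6 = 147.62 lb/h.
C in H = 0.731×147.62 = 107.91 lb/h.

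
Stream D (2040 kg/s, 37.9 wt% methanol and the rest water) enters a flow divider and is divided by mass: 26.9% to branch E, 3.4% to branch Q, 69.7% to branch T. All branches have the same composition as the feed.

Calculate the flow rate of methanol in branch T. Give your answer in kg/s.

538.9 kg/s

Branch T total = 0.697×2040 = 1421.9 kg/s.
methanol in T = 0.379×1421.9 = 538.89 kg/s.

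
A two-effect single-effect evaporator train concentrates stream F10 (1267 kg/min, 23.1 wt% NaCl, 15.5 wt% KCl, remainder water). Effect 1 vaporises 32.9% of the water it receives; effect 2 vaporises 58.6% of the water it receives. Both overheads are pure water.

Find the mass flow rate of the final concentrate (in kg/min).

705.2 kg/min

water in feed = 1267×0.614 = 777.94 kg/min.
After stage 1: water left = (1−0.329)×777.94 = 522; stream total = 1011.1 kg/min.
After stage 2: water left = (1−0.586)×522 = 216.11; final concentrate = 705.17 kg/min.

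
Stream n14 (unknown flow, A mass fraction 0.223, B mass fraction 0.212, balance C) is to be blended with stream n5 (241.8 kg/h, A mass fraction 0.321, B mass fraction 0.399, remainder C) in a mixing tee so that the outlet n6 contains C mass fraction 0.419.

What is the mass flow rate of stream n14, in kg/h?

Let n14 be the unknown flow. Total out = 241.8 + n14.
C balance: 67.704 + 0.565·n14 = 0.419·(241.8 + n14)
(0.565 − 0.419)·n14 = 0.419×241.8 − 67.704 = 33.61
n14 = 33.61 / 0.146 = 230.21 kg/h

230.2 kg/h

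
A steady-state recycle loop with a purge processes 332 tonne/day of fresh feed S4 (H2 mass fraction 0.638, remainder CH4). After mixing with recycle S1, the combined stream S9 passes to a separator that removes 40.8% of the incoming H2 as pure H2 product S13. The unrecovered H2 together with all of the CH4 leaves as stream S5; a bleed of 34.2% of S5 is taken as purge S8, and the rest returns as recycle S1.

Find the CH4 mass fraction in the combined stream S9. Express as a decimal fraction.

CH4 enters only via S4 and leaves only via the purge: 332×0.362 = 0.342×(CH4 in S5), and the separator passes all CH4, so CH4 in S9 = CH4 in S5 = 351.42 tonne/day.
H2 in S9: m_A = 332×0.638 + (1−0.342)·(1−0.408)·m_A, so m_A = 211.82/0.6105 = 346.98 tonne/day.
S9 = 346.98 + 351.42 = 698.39 tonne/day.
CH4 fraction in S9 = 351.42/698.39 = 0.503.

0.503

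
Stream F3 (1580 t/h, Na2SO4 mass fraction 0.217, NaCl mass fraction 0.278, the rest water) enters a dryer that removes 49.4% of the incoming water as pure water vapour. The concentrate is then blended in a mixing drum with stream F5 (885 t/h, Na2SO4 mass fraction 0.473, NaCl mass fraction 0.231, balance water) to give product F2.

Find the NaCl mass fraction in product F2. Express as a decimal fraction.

Vapour removed = 0.494×0.505×1580 = 394.16 t/h; concentrate = 1185.8 t/h.
NaCl reaching the mixer = 439.24 (from concentrate) + 885×0.231 = 643.68 t/h.
Product flow = 1185.8 + 885 = 2070.8 t/h; NaCl fraction = 0.311.

0.311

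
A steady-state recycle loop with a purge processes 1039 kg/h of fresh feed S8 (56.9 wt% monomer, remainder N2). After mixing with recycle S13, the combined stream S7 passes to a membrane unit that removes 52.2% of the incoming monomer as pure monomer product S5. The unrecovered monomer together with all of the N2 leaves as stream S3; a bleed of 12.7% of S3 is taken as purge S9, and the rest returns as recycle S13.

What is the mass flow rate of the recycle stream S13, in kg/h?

N2 enters only via S8 and leaves only via the purge: 1039×0.431 = 0.127×(N2 in S3), and the membrane unit passes all N2, so N2 in S7 = N2 in S3 = 3526.1 kg/h.
monomer in S7: m_A = 1039×0.569 + (1−0.127)·(1−0.522)·m_A, so m_A = 591.19/0.5827 = 1014.6 kg/h.
S3 = (1−0.522)×1014.6 + 3526.1 = 4011 kg/h.
Recycle S13 = (1−0.127)×4011 = 3501.6 kg/h.

3502 kg/h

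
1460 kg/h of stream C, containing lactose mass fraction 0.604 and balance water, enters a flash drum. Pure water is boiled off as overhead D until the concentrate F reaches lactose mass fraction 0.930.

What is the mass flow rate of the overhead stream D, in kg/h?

511.8 kg/h

lactose is conserved: 1460×0.604 = 881.84 kg/h all reports to the concentrate.
Concentrate = 881.84/(target fraction) = 948.22 kg/h.
Overhead = 1460 − 948.22 = 511.78 kg/h.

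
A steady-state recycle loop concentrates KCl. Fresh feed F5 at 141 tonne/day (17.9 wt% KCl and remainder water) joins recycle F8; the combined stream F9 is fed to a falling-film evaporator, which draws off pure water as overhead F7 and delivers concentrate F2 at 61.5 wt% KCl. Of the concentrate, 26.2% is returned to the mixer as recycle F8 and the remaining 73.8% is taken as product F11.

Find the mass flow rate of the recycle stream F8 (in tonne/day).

Overall KCl balance (none leaves overhead): KCl in fresh feed = KCl in product, i.e. 141×0.179 = (1−0.262)·F2·0.615.
F2 = 25.239/(0.615×0.738) = 55.608 tonne/day.
Recycle F8 = 0.262×55.608 = 14.569 tonne/day.

14.57 tonne/day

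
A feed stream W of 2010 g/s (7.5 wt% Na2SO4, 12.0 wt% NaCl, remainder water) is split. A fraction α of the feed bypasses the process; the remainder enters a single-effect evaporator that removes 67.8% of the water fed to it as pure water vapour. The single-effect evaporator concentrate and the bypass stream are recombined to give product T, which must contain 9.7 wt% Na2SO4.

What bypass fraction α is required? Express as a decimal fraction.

0.584

All 2010×0.075 = 150.75 g/s of Na2SO4 reaches T, so T = 150.75/0.097 = 1554.1 g/s and vapour = 455.88 g/s.
The evaporator receives (1−α)·2010 of feed at 0.805 water and removes 0.678 of that water:
0.678×0.805×(1−α)×2010 = 455.88
(1−α) = 455.88/1097 = 0.4156;  α = 0.5844.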